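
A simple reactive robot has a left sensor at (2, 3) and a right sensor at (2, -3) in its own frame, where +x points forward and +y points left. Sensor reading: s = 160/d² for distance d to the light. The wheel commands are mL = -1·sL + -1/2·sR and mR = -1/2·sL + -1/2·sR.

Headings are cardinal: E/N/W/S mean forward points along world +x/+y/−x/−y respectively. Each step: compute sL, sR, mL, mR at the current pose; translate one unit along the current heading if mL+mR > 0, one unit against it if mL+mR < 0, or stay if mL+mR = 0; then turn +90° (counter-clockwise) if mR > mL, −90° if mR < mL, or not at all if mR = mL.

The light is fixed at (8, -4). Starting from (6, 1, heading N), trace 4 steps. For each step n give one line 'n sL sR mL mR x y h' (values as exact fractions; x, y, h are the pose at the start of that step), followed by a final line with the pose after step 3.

n=0: pose=(6,1,N); sL=80/37, sR=16/5; mL=-696/185, mR=-496/185; mL+mR=-1192/185 → advance -1; mR−mL=40/37 → turn +1·90°
n=1: pose=(6,0,W); sL=160/17, sR=32/13; mL=-2352/221, mR=-1312/221; mL+mR=-3664/221 → advance -1; mR−mL=80/17 → turn +1·90°
n=2: pose=(7,0,S); sL=20, sR=8; mL=-24, mR=-14; mL+mR=-38 → advance -1; mR−mL=10 → turn +1·90°
n=3: pose=(7,1,E); sL=32/13, sR=32; mL=-240/13, mR=-224/13; mL+mR=-464/13 → advance -1; mR−mL=16/13 → turn +1·90°

0 80/37 16/5 -696/185 -496/185 6 1 N
1 160/17 32/13 -2352/221 -1312/221 6 0 W
2 20 8 -24 -14 7 0 S
3 32/13 32 -240/13 -224/13 7 1 E
final 6 1 N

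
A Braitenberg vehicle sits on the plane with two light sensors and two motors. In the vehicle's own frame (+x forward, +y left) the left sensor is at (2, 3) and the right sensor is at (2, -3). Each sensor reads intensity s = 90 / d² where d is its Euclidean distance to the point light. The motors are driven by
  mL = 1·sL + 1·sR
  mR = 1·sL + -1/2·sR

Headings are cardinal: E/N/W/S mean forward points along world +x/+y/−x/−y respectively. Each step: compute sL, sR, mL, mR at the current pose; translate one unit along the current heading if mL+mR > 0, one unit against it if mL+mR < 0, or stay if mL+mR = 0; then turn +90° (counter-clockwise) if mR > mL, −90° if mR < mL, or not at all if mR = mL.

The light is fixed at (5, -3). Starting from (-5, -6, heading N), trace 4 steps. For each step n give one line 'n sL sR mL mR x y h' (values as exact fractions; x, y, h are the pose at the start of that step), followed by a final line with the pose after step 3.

0 9/17 9/5 198/85 -63/170 -5 -6 N
1 18/13 90/89 2772/1157 1017/1157 -5 -5 E
2 45/26 9/16 477/208 603/416 -4 -5 S
3 90/157 90/121 25020/18997 3825/18997 -4 -6 W
final -5 -6 N

n=0: pose=(-5,-6,N); sL=9/17, sR=9/5; mL=198/85, mR=-63/170; mL+mR=333/170 → advance +1; mR−mL=-27/10 → turn -1·90°
n=1: pose=(-5,-5,E); sL=18/13, sR=90/89; mL=2772/1157, mR=1017/1157; mL+mR=3789/1157 → advance +1; mR−mL=-135/89 → turn -1·90°
n=2: pose=(-4,-5,S); sL=45/26, sR=9/16; mL=477/208, mR=603/416; mL+mR=1557/416 → advance +1; mR−mL=-27/32 → turn -1·90°
n=3: pose=(-4,-6,W); sL=90/157, sR=90/121; mL=25020/18997, mR=3825/18997; mL+mR=28845/18997 → advance +1; mR−mL=-135/121 → turn -1·90°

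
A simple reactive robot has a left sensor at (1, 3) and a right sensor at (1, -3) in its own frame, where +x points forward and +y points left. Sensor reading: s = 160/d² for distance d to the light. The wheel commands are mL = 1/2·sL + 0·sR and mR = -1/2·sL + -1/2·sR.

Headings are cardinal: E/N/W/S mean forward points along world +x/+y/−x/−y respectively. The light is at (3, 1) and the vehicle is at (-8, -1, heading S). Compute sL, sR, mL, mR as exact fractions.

160/73 32/41 80/73 -4448/2993

left sensor world pos  = (-5, -2); dL² = 73
right sensor world pos = (-11, -2); dR² = 205
sL = 160/73 = 160/73
sR = 160/205 = 32/41
mL = 1/2·sL + 0·sR = 80/73
mR = -1/2·sL + -1/2·sR = -4448/2993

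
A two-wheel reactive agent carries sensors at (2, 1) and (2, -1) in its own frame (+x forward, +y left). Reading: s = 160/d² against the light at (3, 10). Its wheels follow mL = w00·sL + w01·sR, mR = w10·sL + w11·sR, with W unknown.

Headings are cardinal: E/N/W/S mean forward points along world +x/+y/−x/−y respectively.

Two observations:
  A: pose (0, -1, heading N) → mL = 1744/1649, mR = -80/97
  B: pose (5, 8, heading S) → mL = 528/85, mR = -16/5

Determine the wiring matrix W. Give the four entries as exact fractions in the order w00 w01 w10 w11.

obs A: pose=(0,-1,N) → sL=160/97, sR=32/17, mL=1744/1649, mR=-80/97
obs B: pose=(5,8,S) → sL=32/5, sR=160/17, mL=528/85, mR=-16/5
sensor matrix S = [[160/97, 32/17], [32/5, 160/17]]; det S = 28672/8245
solve [mL_A; mL_B] = S·[w00; w01] and [mR_A; mR_B] = S·[w10; w11]:
  w00 = -1/2, w01 = 1, w10 = -1/2, w11 = 0

-1/2 1 -1/2 0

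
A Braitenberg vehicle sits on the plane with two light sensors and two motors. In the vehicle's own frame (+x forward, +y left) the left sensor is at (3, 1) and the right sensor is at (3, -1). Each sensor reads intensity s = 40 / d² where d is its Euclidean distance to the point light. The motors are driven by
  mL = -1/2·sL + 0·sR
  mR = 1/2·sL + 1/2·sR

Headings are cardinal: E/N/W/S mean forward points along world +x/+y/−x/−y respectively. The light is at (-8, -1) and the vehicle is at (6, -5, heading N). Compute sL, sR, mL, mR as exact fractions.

left sensor world pos  = (5, -2); dL² = 170
right sensor world pos = (7, -2); dR² = 226
sL = 40/170 = 4/17
sR = 40/226 = 20/113
mL = -1/2·sL + 0·sR = -2/17
mR = 1/2·sL + 1/2·sR = 396/1921

4/17 20/113 -2/17 396/1921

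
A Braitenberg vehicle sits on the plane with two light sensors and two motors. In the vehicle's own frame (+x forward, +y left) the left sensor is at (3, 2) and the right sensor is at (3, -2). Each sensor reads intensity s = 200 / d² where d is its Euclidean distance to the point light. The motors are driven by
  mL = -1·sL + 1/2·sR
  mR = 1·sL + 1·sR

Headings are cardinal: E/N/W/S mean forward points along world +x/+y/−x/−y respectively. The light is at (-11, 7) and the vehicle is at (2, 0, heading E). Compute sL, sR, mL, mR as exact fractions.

left sensor world pos  = (5, 2); dL² = 281
right sensor world pos = (5, -2); dR² = 337
sL = 200/281 = 200/281
sR = 200/337 = 200/337
mL = -1·sL + 1/2·sR = -39300/94697
mR = 1·sL + 1·sR = 123600/94697

200/281 200/337 -39300/94697 123600/94697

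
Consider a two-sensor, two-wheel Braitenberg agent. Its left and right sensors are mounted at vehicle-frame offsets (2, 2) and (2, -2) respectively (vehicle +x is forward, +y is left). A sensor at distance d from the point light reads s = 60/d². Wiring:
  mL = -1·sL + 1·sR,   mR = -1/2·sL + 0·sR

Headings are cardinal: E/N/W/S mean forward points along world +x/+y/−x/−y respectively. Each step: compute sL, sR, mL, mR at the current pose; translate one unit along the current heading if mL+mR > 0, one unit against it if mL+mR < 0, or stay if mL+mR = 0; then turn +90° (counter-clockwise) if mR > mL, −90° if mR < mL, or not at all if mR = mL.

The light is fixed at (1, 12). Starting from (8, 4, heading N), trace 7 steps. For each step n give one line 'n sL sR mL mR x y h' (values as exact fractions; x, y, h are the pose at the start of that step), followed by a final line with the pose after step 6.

0 60/61 20/39 -1120/2379 -30/61 8 4 N
1 6/13 30/101 -216/1313 -3/13 8 3 E
2 12/37 60/137 576/5069 -6/37 7 3 S
3 15/29 15/13 240/377 -15/58 7 4 W
4 4/3 12/17 -32/51 -2/3 6 4 N
5 30/49 6/17 -216/833 -15/49 6 3 E
6 60/157 12/25 384/3925 -30/157 5 3 S
final 5 4 W

n=0: pose=(8,4,N); sL=60/61, sR=20/39; mL=-1120/2379, mR=-30/61; mL+mR=-2290/2379 → advance -1; mR−mL=-50/2379 → turn -1·90°
n=1: pose=(8,3,E); sL=6/13, sR=30/101; mL=-216/1313, mR=-3/13; mL+mR=-519/1313 → advance -1; mR−mL=-87/1313 → turn -1·90°
n=2: pose=(7,3,S); sL=12/37, sR=60/137; mL=576/5069, mR=-6/37; mL+mR=-246/5069 → advance -1; mR−mL=-1398/5069 → turn -1·90°
n=3: pose=(7,4,W); sL=15/29, sR=15/13; mL=240/377, mR=-15/58; mL+mR=285/754 → advance +1; mR−mL=-675/754 → turn -1·90°
n=4: pose=(6,4,N); sL=4/3, sR=12/17; mL=-32/51, mR=-2/3; mL+mR=-22/17 → advance -1; mR−mL=-2/51 → turn -1·90°
n=5: pose=(6,3,E); sL=30/49, sR=6/17; mL=-216/833, mR=-15/49; mL+mR=-471/833 → advance -1; mR−mL=-39/833 → turn -1·90°
n=6: pose=(5,3,S); sL=60/157, sR=12/25; mL=384/3925, mR=-30/157; mL+mR=-366/3925 → advance -1; mR−mL=-1134/3925 → turn -1·90°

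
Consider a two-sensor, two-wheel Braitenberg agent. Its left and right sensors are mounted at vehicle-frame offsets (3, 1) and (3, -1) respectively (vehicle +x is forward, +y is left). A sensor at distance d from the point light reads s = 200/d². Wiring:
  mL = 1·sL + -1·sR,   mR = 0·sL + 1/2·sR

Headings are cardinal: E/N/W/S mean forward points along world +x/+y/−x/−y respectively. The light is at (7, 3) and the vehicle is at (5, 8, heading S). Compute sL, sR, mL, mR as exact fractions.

40 200/13 320/13 100/13

left sensor world pos  = (6, 5); dL² = 5
right sensor world pos = (4, 5); dR² = 13
sL = 200/5 = 40
sR = 200/13 = 200/13
mL = 1·sL + -1·sR = 320/13
mR = 0·sL + 1/2·sR = 100/13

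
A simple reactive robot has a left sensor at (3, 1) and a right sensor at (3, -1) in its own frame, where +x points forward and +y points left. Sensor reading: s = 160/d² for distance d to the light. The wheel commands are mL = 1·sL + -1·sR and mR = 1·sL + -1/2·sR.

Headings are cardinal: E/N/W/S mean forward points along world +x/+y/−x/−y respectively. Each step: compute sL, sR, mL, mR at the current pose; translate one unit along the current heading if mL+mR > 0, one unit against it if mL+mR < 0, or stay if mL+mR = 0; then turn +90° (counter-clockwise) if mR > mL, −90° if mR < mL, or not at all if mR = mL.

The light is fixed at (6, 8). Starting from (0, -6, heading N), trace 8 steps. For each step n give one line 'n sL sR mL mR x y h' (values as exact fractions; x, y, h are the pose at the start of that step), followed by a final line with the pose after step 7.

n=0: pose=(0,-6,N); sL=16/17, sR=80/73; mL=-192/1241, mR=488/1241; mL+mR=296/1241 → advance +1; mR−mL=40/73 → turn +1·90°
n=1: pose=(0,-5,W); sL=160/277, sR=32/45; mL=-1664/12465, mR=2768/12465; mL+mR=368/4155 → advance +1; mR−mL=16/45 → turn +1·90°
n=2: pose=(-1,-5,S); sL=40/73, sR=1/2; mL=7/146, mR=87/292; mL+mR=101/292 → advance +1; mR−mL=1/4 → turn +1·90°
n=3: pose=(-1,-6,E); sL=32/37, sR=160/241; mL=1792/8917, mR=4752/8917; mL+mR=6544/8917 → advance +1; mR−mL=80/241 → turn +1·90°
n=4: pose=(0,-6,N); sL=16/17, sR=80/73; mL=-192/1241, mR=488/1241; mL+mR=296/1241 → advance +1; mR−mL=40/73 → turn +1·90°
n=5: pose=(0,-5,W); sL=160/277, sR=32/45; mL=-1664/12465, mR=2768/12465; mL+mR=368/4155 → advance +1; mR−mL=16/45 → turn +1·90°
n=6: pose=(-1,-5,S); sL=40/73, sR=1/2; mL=7/146, mR=87/292; mL+mR=101/292 → advance +1; mR−mL=1/4 → turn +1·90°
n=7: pose=(-1,-6,E); sL=32/37, sR=160/241; mL=1792/8917, mR=4752/8917; mL+mR=6544/8917 → advance +1; mR−mL=80/241 → turn +1·90°

0 16/17 80/73 -192/1241 488/1241 0 -6 N
1 160/277 32/45 -1664/12465 2768/12465 0 -5 W
2 40/73 1/2 7/146 87/292 -1 -5 S
3 32/37 160/241 1792/8917 4752/8917 -1 -6 E
4 16/17 80/73 -192/1241 488/1241 0 -6 N
5 160/277 32/45 -1664/12465 2768/12465 0 -5 W
6 40/73 1/2 7/146 87/292 -1 -5 S
7 32/37 160/241 1792/8917 4752/8917 -1 -6 E
final 0 -6 N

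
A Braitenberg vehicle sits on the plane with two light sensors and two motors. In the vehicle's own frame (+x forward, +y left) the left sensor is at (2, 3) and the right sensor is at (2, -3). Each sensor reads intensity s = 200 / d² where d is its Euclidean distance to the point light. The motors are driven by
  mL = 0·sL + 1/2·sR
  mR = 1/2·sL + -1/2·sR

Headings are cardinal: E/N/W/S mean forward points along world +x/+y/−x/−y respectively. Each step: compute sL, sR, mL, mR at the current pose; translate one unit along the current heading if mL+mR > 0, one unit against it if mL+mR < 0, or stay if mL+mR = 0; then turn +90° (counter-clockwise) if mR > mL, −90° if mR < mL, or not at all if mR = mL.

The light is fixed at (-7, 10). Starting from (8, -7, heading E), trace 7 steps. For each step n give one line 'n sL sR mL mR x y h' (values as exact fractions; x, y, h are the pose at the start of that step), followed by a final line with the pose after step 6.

n=0: pose=(8,-7,E); sL=40/97, sR=200/689; mL=100/689, mR=4080/66833; mL+mR=20/97 → advance +1; mR−mL=-5620/66833 → turn -1·90°
n=1: pose=(9,-7,S); sL=100/361, sR=20/53; mL=10/53, mR=-960/19133; mL+mR=50/361 → advance +1; mR−mL=-4570/19133 → turn -1·90°
n=2: pose=(9,-8,W); sL=200/637, sR=200/421; mL=100/421, mR=-21600/268177; mL+mR=100/637 → advance +1; mR−mL=-85300/268177 → turn -1·90°
n=3: pose=(8,-8,N); sL=1/2, sR=10/29; mL=5/29, mR=9/116; mL+mR=1/4 → advance +1; mR−mL=-11/116 → turn -1·90°
n=4: pose=(8,-7,E); sL=40/97, sR=200/689; mL=100/689, mR=4080/66833; mL+mR=20/97 → advance +1; mR−mL=-5620/66833 → turn -1·90°
n=5: pose=(9,-7,S); sL=100/361, sR=20/53; mL=10/53, mR=-960/19133; mL+mR=50/361 → advance +1; mR−mL=-4570/19133 → turn -1·90°
n=6: pose=(9,-8,W); sL=200/637, sR=200/421; mL=100/421, mR=-21600/268177; mL+mR=100/637 → advance +1; mR−mL=-85300/268177 → turn -1·90°

0 40/97 200/689 100/689 4080/66833 8 -7 E
1 100/361 20/53 10/53 -960/19133 9 -7 S
2 200/637 200/421 100/421 -21600/268177 9 -8 W
3 1/2 10/29 5/29 9/116 8 -8 N
4 40/97 200/689 100/689 4080/66833 8 -7 E
5 100/361 20/53 10/53 -960/19133 9 -7 S
6 200/637 200/421 100/421 -21600/268177 9 -8 W
final 8 -8 N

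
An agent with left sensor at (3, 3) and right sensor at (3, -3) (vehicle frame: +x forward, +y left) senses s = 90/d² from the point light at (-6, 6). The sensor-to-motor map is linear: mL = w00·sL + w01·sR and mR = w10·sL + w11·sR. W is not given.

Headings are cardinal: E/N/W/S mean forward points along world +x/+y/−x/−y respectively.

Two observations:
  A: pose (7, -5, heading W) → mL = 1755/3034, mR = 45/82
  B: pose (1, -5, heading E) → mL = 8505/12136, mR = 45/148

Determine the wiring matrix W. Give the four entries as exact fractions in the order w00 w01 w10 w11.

obs A: pose=(7,-5,W) → sL=45/148, sR=45/82, mL=1755/3034, mR=45/82
obs B: pose=(1,-5,E) → sL=45/82, sR=45/148, mL=8505/12136, mR=45/148
sensor matrix S = [[45/148, 45/82], [45/82, 45/148]]; det S = -7684875/36820624
solve [mL_A; mL_B] = S·[w00; w01] and [mR_A; mR_B] = S·[w10; w11]:
  w00 = 1, w01 = 1/2, w10 = 0, w11 = 1

1 1/2 0 1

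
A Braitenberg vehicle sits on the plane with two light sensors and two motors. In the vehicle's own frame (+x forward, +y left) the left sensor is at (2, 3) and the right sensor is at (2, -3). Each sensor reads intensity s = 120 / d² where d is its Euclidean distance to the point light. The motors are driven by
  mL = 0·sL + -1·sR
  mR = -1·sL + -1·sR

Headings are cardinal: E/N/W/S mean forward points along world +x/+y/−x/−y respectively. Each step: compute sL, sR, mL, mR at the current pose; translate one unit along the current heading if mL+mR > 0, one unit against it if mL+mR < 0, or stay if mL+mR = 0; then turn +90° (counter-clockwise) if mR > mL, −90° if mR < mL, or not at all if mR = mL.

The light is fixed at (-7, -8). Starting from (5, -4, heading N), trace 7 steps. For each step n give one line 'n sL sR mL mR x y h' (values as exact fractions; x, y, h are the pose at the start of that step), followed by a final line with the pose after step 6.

n=0: pose=(5,-4,N); sL=40/39, sR=40/87; mL=-40/87, mR=-560/377; mL+mR=-2200/1131 → advance -1; mR−mL=-40/39 → turn -1·90°
n=1: pose=(5,-5,E); sL=15/29, sR=30/49; mL=-30/49, mR=-1605/1421; mL+mR=-2475/1421 → advance -1; mR−mL=-15/29 → turn -1·90°
n=2: pose=(4,-5,S); sL=120/197, sR=24/13; mL=-24/13, mR=-6288/2561; mL+mR=-11016/2561 → advance -1; mR−mL=-120/197 → turn -1·90°
n=3: pose=(4,-4,W); sL=60/41, sR=12/13; mL=-12/13, mR=-1272/533; mL+mR=-1764/533 → advance -1; mR−mL=-60/41 → turn -1·90°
n=4: pose=(5,-4,N); sL=40/39, sR=40/87; mL=-40/87, mR=-560/377; mL+mR=-2200/1131 → advance -1; mR−mL=-40/39 → turn -1·90°
n=5: pose=(5,-5,E); sL=15/29, sR=30/49; mL=-30/49, mR=-1605/1421; mL+mR=-2475/1421 → advance -1; mR−mL=-15/29 → turn -1·90°
n=6: pose=(4,-5,S); sL=120/197, sR=24/13; mL=-24/13, mR=-6288/2561; mL+mR=-11016/2561 → advance -1; mR−mL=-120/197 → turn -1·90°

0 40/39 40/87 -40/87 -560/377 5 -4 N
1 15/29 30/49 -30/49 -1605/1421 5 -5 E
2 120/197 24/13 -24/13 -6288/2561 4 -5 S
3 60/41 12/13 -12/13 -1272/533 4 -4 W
4 40/39 40/87 -40/87 -560/377 5 -4 N
5 15/29 30/49 -30/49 -1605/1421 5 -5 E
6 120/197 24/13 -24/13 -6288/2561 4 -5 S
final 4 -4 W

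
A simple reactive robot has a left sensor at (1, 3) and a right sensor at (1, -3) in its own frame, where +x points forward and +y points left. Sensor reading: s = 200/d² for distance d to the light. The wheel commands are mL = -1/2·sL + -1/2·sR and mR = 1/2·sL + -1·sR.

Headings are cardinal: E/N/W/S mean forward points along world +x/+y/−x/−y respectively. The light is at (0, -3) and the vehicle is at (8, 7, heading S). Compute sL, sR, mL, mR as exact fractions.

left sensor world pos  = (11, 6); dL² = 202
right sensor world pos = (5, 6); dR² = 106
sL = 200/202 = 100/101
sR = 200/106 = 100/53
mL = -1/2·sL + -1/2·sR = -7700/5353
mR = 1/2·sL + -1·sR = -7450/5353

100/101 100/53 -7700/5353 -7450/5353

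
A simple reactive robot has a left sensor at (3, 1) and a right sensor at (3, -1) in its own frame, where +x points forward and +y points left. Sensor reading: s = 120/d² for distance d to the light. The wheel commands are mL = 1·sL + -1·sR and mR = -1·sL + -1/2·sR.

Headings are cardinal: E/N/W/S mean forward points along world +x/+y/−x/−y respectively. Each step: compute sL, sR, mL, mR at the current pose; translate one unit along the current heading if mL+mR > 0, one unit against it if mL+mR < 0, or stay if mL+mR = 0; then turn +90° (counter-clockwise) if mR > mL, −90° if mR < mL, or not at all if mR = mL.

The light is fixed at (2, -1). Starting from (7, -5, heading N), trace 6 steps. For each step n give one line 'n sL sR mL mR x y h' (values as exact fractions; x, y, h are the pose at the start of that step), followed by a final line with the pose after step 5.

0 120/17 120/37 2400/629 -5460/629 7 -5 N
1 3/2 6/5 3/10 -21/10 7 -6 E
2 120/89 120/73 -1920/6497 -14100/6497 6 -6 S
3 60/13 12 -96/13 -138/13 6 -5 W
4 120/17 120/37 2400/629 -5460/629 7 -5 N
5 3/2 6/5 3/10 -21/10 7 -6 E
final 6 -6 S

n=0: pose=(7,-5,N); sL=120/17, sR=120/37; mL=2400/629, mR=-5460/629; mL+mR=-180/37 → advance -1; mR−mL=-7860/629 → turn -1·90°
n=1: pose=(7,-6,E); sL=3/2, sR=6/5; mL=3/10, mR=-21/10; mL+mR=-9/5 → advance -1; mR−mL=-12/5 → turn -1·90°
n=2: pose=(6,-6,S); sL=120/89, sR=120/73; mL=-1920/6497, mR=-14100/6497; mL+mR=-180/73 → advance -1; mR−mL=-12180/6497 → turn -1·90°
n=3: pose=(6,-5,W); sL=60/13, sR=12; mL=-96/13, mR=-138/13; mL+mR=-18 → advance -1; mR−mL=-42/13 → turn -1·90°
n=4: pose=(7,-5,N); sL=120/17, sR=120/37; mL=2400/629, mR=-5460/629; mL+mR=-180/37 → advance -1; mR−mL=-7860/629 → turn -1·90°
n=5: pose=(7,-6,E); sL=3/2, sR=6/5; mL=3/10, mR=-21/10; mL+mR=-9/5 → advance -1; mR−mL=-12/5 → turn -1·90°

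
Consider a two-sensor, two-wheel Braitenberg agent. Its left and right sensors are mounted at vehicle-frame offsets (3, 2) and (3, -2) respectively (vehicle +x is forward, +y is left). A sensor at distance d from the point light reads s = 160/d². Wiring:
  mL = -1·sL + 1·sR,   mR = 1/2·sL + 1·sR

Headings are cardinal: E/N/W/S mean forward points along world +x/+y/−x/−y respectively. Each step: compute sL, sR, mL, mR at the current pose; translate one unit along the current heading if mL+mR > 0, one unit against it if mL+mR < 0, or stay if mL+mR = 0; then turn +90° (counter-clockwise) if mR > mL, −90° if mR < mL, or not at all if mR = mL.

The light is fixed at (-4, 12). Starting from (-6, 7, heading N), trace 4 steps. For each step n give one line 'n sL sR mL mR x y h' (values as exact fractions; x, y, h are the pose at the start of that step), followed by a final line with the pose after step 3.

n=0: pose=(-6,7,N); sL=8, sR=40; mL=32, mR=44; mL+mR=76 → advance +1; mR−mL=12 → turn +1·90°
n=1: pose=(-6,8,W); sL=160/61, sR=160/29; mL=5120/1769, mR=12080/1769; mL+mR=17200/1769 → advance +1; mR−mL=240/61 → turn +1·90°
n=2: pose=(-7,8,S); sL=16/5, sR=80/37; mL=-192/185, mR=696/185; mL+mR=504/185 → advance +1; mR−mL=24/5 → turn +1·90°
n=3: pose=(-7,7,E); sL=160/9, sR=160/49; mL=-6400/441, mR=5360/441; mL+mR=-1040/441 → advance -1; mR−mL=80/3 → turn +1·90°

0 8 40 32 44 -6 7 N
1 160/61 160/29 5120/1769 12080/1769 -6 8 W
2 16/5 80/37 -192/185 696/185 -7 8 S
3 160/9 160/49 -6400/441 5360/441 -7 7 E
final -8 7 N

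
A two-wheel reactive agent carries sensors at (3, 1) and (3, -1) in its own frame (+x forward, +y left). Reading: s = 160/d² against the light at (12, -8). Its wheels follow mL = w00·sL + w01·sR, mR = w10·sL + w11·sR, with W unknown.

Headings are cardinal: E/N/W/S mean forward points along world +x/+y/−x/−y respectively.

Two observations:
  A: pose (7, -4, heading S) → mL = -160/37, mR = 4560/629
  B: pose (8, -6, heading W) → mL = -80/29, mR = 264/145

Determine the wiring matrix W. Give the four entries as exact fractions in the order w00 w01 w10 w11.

obs A: pose=(7,-4,S) → sL=160/17, sR=160/37, mL=-160/37, mR=4560/629
obs B: pose=(8,-6,W) → sL=16/5, sR=80/29, mL=-80/29, mR=264/145
sensor matrix S = [[160/17, 160/37], [16/5, 80/29]]; det S = 221184/18241
solve [mL_A; mL_B] = S·[w00; w01] and [mR_A; mR_B] = S·[w10; w11]:
  w00 = 0, w01 = -1, w10 = 1, w11 = -1/2

0 -1 1 -1/2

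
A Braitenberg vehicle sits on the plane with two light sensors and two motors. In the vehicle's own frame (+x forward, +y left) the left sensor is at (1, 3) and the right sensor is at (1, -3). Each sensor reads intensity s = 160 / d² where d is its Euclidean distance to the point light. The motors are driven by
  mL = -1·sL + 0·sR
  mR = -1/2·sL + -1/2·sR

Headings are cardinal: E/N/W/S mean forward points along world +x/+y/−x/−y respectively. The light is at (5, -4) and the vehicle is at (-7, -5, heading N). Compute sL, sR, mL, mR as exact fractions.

32/45 160/81 -32/45 -544/405

left sensor world pos  = (-10, -4); dL² = 225
right sensor world pos = (-4, -4); dR² = 81
sL = 160/225 = 32/45
sR = 160/81 = 160/81
mL = -1·sL + 0·sR = -32/45
mR = -1/2·sL + -1/2·sR = -544/405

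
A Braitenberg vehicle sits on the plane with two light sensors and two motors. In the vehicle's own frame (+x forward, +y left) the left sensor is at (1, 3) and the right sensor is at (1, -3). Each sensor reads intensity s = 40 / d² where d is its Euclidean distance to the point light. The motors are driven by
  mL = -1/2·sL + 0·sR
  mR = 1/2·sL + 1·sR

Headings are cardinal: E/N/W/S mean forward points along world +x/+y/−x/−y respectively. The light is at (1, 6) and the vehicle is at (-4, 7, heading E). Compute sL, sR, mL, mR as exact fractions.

5/4 2 -5/8 21/8

left sensor world pos  = (-3, 10); dL² = 32
right sensor world pos = (-3, 4); dR² = 20
sL = 40/32 = 5/4
sR = 40/20 = 2
mL = -1/2·sL + 0·sR = -5/8
mR = 1/2·sL + 1·sR = 21/8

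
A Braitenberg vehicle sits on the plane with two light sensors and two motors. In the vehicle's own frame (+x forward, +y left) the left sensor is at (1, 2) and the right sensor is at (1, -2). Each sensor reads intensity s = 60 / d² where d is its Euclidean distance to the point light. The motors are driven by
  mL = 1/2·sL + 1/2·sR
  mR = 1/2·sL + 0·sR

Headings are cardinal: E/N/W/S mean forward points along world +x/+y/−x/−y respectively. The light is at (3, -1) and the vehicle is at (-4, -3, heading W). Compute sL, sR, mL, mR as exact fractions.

left sensor world pos  = (-5, -5); dL² = 80
right sensor world pos = (-5, -1); dR² = 64
sL = 60/80 = 3/4
sR = 60/64 = 15/16
mL = 1/2·sL + 1/2·sR = 27/32
mR = 1/2·sL + 0·sR = 3/8

3/4 15/16 27/32 3/8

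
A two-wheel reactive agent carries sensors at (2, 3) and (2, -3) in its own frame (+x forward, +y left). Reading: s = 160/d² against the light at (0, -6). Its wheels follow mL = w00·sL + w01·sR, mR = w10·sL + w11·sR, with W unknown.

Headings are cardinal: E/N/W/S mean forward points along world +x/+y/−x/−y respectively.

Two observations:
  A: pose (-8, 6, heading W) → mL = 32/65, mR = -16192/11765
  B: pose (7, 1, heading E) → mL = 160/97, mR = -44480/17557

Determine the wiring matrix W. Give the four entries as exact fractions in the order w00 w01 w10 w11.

obs A: pose=(-8,6,W) → sL=160/181, sR=32/65, mL=32/65, mR=-16192/11765
obs B: pose=(7,1,E) → sL=160/181, sR=160/97, mL=160/97, mR=-44480/17557
sensor matrix S = [[160/181, 32/65], [160/181, 160/97]]; det S = 233472/228241
solve [mL_A; mL_B] = S·[w00; w01] and [mR_A; mR_B] = S·[w10; w11]:
  w00 = 0, w01 = 1, w10 = -1, w11 = -1

0 1 -1 -1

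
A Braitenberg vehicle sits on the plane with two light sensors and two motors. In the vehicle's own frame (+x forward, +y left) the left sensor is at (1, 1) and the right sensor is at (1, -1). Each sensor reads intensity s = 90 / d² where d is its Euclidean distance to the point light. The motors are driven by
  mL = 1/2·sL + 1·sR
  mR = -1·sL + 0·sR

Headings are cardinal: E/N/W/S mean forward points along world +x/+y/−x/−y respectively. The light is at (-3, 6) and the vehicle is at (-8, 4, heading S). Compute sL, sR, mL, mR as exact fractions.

18/5 2 19/5 -18/5

left sensor world pos  = (-7, 3); dL² = 25
right sensor world pos = (-9, 3); dR² = 45
sL = 90/25 = 18/5
sR = 90/45 = 2
mL = 1/2·sL + 1·sR = 19/5
mR = -1·sL + 0·sR = -18/5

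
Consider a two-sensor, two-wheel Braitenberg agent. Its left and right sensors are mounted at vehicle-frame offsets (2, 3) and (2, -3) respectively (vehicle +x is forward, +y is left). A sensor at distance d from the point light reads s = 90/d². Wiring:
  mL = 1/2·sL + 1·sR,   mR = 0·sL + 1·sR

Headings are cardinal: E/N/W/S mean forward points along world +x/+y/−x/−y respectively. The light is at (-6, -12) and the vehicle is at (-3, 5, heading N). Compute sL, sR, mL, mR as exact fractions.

90/361 90/397 50355/143317 90/397

left sensor world pos  = (-6, 7); dL² = 361
right sensor world pos = (0, 7); dR² = 397
sL = 90/361 = 90/361
sR = 90/397 = 90/397
mL = 1/2·sL + 1·sR = 50355/143317
mR = 0·sL + 1·sR = 90/397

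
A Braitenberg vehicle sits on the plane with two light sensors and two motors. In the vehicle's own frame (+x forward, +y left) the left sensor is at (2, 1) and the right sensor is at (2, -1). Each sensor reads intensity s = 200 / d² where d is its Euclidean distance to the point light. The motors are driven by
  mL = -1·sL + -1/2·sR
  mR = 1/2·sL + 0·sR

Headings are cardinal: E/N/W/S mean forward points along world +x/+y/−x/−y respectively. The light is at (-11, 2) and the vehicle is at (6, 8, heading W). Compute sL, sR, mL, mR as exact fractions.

left sensor world pos  = (4, 7); dL² = 250
right sensor world pos = (4, 9); dR² = 274
sL = 200/250 = 4/5
sR = 200/274 = 100/137
mL = -1·sL + -1/2·sR = -798/685
mR = 1/2·sL + 0·sR = 2/5

4/5 100/137 -798/685 2/5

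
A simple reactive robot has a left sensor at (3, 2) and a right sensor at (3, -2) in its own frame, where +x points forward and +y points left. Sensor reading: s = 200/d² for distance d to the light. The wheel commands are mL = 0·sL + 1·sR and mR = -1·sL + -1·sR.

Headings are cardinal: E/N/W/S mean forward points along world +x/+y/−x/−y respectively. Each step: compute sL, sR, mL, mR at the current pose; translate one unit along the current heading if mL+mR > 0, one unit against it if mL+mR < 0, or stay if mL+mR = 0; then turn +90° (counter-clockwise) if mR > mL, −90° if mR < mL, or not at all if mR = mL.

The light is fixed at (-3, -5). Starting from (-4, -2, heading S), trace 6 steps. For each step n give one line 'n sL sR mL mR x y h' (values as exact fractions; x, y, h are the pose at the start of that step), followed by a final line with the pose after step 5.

n=0: pose=(-4,-2,S); sL=200, sR=200/9; mL=200/9, mR=-2000/9; mL+mR=-200 → advance -1; mR−mL=-2200/9 → turn -1·90°
n=1: pose=(-4,-1,W); sL=10, sR=50/13; mL=50/13, mR=-180/13; mL+mR=-10 → advance -1; mR−mL=-230/13 → turn -1·90°
n=2: pose=(-3,-1,N); sL=200/53, sR=200/53; mL=200/53, mR=-400/53; mL+mR=-200/53 → advance -1; mR−mL=-600/53 → turn -1·90°
n=3: pose=(-3,-2,E); sL=100/17, sR=20; mL=20, mR=-440/17; mL+mR=-100/17 → advance -1; mR−mL=-780/17 → turn -1·90°
n=4: pose=(-4,-2,S); sL=200, sR=200/9; mL=200/9, mR=-2000/9; mL+mR=-200 → advance -1; mR−mL=-2200/9 → turn -1·90°
n=5: pose=(-4,-1,W); sL=10, sR=50/13; mL=50/13, mR=-180/13; mL+mR=-10 → advance -1; mR−mL=-230/13 → turn -1·90°

0 200 200/9 200/9 -2000/9 -4 -2 S
1 10 50/13 50/13 -180/13 -4 -1 W
2 200/53 200/53 200/53 -400/53 -3 -1 N
3 100/17 20 20 -440/17 -3 -2 E
4 200 200/9 200/9 -2000/9 -4 -2 S
5 10 50/13 50/13 -180/13 -4 -1 W
final -3 -1 N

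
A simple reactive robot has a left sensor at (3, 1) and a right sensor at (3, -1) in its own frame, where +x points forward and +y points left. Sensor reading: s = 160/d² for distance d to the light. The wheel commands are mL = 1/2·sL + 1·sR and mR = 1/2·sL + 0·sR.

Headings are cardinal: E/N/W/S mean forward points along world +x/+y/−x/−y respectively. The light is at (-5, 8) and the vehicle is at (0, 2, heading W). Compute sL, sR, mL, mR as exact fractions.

160/53 160/29 10800/1537 80/53

left sensor world pos  = (-3, 1); dL² = 53
right sensor world pos = (-3, 3); dR² = 29
sL = 160/53 = 160/53
sR = 160/29 = 160/29
mL = 1/2·sL + 1·sR = 10800/1537
mR = 1/2·sL + 0·sR = 80/53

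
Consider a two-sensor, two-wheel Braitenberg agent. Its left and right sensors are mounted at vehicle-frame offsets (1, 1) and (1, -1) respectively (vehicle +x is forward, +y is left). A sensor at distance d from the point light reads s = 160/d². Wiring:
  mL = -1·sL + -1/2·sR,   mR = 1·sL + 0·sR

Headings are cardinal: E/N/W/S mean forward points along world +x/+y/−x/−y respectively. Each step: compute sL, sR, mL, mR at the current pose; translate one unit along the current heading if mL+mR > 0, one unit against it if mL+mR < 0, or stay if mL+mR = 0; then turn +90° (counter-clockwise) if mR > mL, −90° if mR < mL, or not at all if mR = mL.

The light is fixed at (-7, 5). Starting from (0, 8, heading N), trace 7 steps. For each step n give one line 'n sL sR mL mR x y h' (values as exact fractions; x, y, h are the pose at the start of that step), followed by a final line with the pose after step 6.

n=0: pose=(0,8,N); sL=40/13, sR=2; mL=-53/13, mR=40/13; mL+mR=-1 → advance -1; mR−mL=93/13 → turn +1·90°
n=1: pose=(0,7,W); sL=160/37, sR=32/9; mL=-2032/333, mR=160/37; mL+mR=-16/9 → advance -1; mR−mL=3472/333 → turn +1·90°
n=2: pose=(1,7,S); sL=80/41, sR=16/5; mL=-728/205, mR=80/41; mL+mR=-8/5 → advance -1; mR−mL=1128/205 → turn +1·90°
n=3: pose=(1,8,E); sL=160/97, sR=32/17; mL=-4272/1649, mR=160/97; mL+mR=-16/17 → advance -1; mR−mL=6992/1649 → turn +1·90°
n=4: pose=(0,8,N); sL=40/13, sR=2; mL=-53/13, mR=40/13; mL+mR=-1 → advance -1; mR−mL=93/13 → turn +1·90°
n=5: pose=(0,7,W); sL=160/37, sR=32/9; mL=-2032/333, mR=160/37; mL+mR=-16/9 → advance -1; mR−mL=3472/333 → turn +1·90°
n=6: pose=(1,7,S); sL=80/41, sR=16/5; mL=-728/205, mR=80/41; mL+mR=-8/5 → advance -1; mR−mL=1128/205 → turn +1·90°

0 40/13 2 -53/13 40/13 0 8 N
1 160/37 32/9 -2032/333 160/37 0 7 W
2 80/41 16/5 -728/205 80/41 1 7 S
3 160/97 32/17 -4272/1649 160/97 1 8 E
4 40/13 2 -53/13 40/13 0 8 N
5 160/37 32/9 -2032/333 160/37 0 7 W
6 80/41 16/5 -728/205 80/41 1 7 S
final 1 8 E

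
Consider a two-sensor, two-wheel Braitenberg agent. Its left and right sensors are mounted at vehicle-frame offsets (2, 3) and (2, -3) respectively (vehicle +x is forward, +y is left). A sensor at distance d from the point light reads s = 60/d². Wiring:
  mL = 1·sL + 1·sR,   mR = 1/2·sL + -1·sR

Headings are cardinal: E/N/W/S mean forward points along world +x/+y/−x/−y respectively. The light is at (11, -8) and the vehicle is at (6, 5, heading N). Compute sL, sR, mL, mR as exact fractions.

left sensor world pos  = (3, 7); dL² = 289
right sensor world pos = (9, 7); dR² = 229
sL = 60/289 = 60/289
sR = 60/229 = 60/229
mL = 1·sL + 1·sR = 31080/66181
mR = 1/2·sL + -1·sR = -10470/66181

60/289 60/229 31080/66181 -10470/66181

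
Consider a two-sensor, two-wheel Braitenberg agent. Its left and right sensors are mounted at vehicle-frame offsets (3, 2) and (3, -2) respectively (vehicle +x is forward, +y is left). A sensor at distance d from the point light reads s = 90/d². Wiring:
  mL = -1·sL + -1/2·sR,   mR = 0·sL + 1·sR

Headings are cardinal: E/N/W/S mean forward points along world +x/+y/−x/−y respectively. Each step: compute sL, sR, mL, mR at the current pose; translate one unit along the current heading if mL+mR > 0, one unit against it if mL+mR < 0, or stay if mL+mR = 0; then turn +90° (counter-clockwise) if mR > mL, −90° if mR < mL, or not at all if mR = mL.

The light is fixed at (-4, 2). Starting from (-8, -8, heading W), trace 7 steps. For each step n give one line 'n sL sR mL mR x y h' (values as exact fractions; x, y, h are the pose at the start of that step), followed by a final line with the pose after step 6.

n=0: pose=(-8,-8,W); sL=90/193, sR=90/113; mL=-18855/21809, mR=90/113; mL+mR=-1485/21809 → advance -1; mR−mL=36225/21809 → turn +1·90°
n=1: pose=(-7,-8,S); sL=9/17, sR=45/97; mL=-2511/3298, mR=45/97; mL+mR=-981/3298 → advance -1; mR−mL=4041/3298 → turn +1·90°
n=2: pose=(-7,-7,E); sL=90/49, sR=90/121; mL=-13095/5929, mR=90/121; mL+mR=-8685/5929 → advance -1; mR−mL=17505/5929 → turn +1·90°
n=3: pose=(-8,-7,N); sL=5/4, sR=9/4; mL=-19/8, mR=9/4; mL+mR=-1/8 → advance -1; mR−mL=37/8 → turn +1·90°
n=4: pose=(-8,-8,W); sL=90/193, sR=90/113; mL=-18855/21809, mR=90/113; mL+mR=-1485/21809 → advance -1; mR−mL=36225/21809 → turn +1·90°
n=5: pose=(-7,-8,S); sL=9/17, sR=45/97; mL=-2511/3298, mR=45/97; mL+mR=-981/3298 → advance -1; mR−mL=4041/3298 → turn +1·90°
n=6: pose=(-7,-7,E); sL=90/49, sR=90/121; mL=-13095/5929, mR=90/121; mL+mR=-8685/5929 → advance -1; mR−mL=17505/5929 → turn +1·90°

0 90/193 90/113 -18855/21809 90/113 -8 -8 W
1 9/17 45/97 -2511/3298 45/97 -7 -8 S
2 90/49 90/121 -13095/5929 90/121 -7 -7 E
3 5/4 9/4 -19/8 9/4 -8 -7 N
4 90/193 90/113 -18855/21809 90/113 -8 -8 W
5 9/17 45/97 -2511/3298 45/97 -7 -8 S
6 90/49 90/121 -13095/5929 90/121 -7 -7 E
final -8 -7 N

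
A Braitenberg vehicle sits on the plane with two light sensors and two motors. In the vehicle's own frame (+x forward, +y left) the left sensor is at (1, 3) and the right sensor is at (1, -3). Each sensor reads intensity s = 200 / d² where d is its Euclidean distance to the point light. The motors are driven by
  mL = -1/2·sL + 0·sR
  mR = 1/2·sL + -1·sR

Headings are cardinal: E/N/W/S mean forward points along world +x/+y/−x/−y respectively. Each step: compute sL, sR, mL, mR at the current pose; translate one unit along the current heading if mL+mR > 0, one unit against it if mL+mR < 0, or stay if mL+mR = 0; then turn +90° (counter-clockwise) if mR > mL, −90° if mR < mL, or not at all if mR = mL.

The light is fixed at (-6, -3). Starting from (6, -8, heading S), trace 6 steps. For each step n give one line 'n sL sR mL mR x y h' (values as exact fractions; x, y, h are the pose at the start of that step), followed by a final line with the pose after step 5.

0 200/261 200/117 -100/261 -500/377 6 -8 S
1 20/17 100/61 -10/17 -1090/1037 6 -7 W
2 200/109 40/53 -100/109 940/5777 7 -7 N
3 25/26 50/37 -25/52 -1675/1924 7 -8 W
4 200/137 40/61 -100/137 620/8357 8 -8 N
5 4/5 100/89 -2/5 -322/445 8 -9 W
final 9 -9 N

n=0: pose=(6,-8,S); sL=200/261, sR=200/117; mL=-100/261, mR=-500/377; mL+mR=-200/117 → advance -1; mR−mL=-3200/3393 → turn -1·90°
n=1: pose=(6,-7,W); sL=20/17, sR=100/61; mL=-10/17, mR=-1090/1037; mL+mR=-100/61 → advance -1; mR−mL=-480/1037 → turn -1·90°
n=2: pose=(7,-7,N); sL=200/109, sR=40/53; mL=-100/109, mR=940/5777; mL+mR=-40/53 → advance -1; mR−mL=6240/5777 → turn +1·90°
n=3: pose=(7,-8,W); sL=25/26, sR=50/37; mL=-25/52, mR=-1675/1924; mL+mR=-50/37 → advance -1; mR−mL=-375/962 → turn -1·90°
n=4: pose=(8,-8,N); sL=200/137, sR=40/61; mL=-100/137, mR=620/8357; mL+mR=-40/61 → advance -1; mR−mL=6720/8357 → turn +1·90°
n=5: pose=(8,-9,W); sL=4/5, sR=100/89; mL=-2/5, mR=-322/445; mL+mR=-100/89 → advance -1; mR−mL=-144/445 → turn -1·90°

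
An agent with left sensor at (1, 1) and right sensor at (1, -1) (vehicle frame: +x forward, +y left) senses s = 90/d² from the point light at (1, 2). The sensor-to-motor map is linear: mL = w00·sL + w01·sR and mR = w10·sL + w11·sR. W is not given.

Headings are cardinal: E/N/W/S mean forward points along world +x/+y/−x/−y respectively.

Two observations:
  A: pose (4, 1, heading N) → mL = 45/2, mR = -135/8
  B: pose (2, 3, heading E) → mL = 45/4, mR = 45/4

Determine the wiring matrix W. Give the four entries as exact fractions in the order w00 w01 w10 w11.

obs A: pose=(4,1,N) → sL=45/2, sR=45/8, mL=45/2, mR=-135/8
obs B: pose=(2,3,E) → sL=45/4, sR=45/2, mL=45/4, mR=45/4
sensor matrix S = [[45/2, 45/8], [45/4, 45/2]]; det S = 14175/32
solve [mL_A; mL_B] = S·[w00; w01] and [mR_A; mR_B] = S·[w10; w11]:
  w00 = 1, w01 = 0, w10 = -1, w11 = 1

1 0 -1 1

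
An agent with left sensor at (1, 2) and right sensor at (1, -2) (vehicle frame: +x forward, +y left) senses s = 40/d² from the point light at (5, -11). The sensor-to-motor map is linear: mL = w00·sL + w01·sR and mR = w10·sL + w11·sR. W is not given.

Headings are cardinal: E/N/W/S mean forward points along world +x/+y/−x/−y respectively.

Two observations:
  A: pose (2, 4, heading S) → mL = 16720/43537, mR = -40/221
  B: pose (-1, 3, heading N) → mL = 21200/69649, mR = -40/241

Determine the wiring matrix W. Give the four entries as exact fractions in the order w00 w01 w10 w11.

1 1 0 -1

obs A: pose=(2,4,S) → sL=40/197, sR=40/221, mL=16720/43537, mR=-40/221
obs B: pose=(-1,3,N) → sL=40/289, sR=40/241, mL=21200/69649, mR=-40/241
sensor matrix S = [[40/197, 40/221], [40/289, 40/241]]; det S = 26227200/3032308513
solve [mL_A; mL_B] = S·[w00; w01] and [mR_A; mR_B] = S·[w10; w11]:
  w00 = 1, w01 = 1, w10 = 0, w11 = -1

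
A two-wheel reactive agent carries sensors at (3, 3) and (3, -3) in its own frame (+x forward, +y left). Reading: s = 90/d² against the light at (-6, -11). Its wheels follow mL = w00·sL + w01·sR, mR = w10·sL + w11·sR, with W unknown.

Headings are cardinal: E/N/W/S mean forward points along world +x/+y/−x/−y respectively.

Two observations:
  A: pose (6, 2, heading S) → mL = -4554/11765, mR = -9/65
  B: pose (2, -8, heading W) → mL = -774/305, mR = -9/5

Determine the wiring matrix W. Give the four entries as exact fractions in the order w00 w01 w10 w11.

obs A: pose=(6,2,S) → sL=18/65, sR=90/181, mL=-4554/11765, mR=-9/65
obs B: pose=(2,-8,W) → sL=18/5, sR=90/61, mL=-774/305, mR=-9/5
sensor matrix S = [[18/65, 90/181], [18/5, 90/61]]; det S = -198288/143533
solve [mL_A; mL_B] = S·[w00; w01] and [mR_A; mR_B] = S·[w10; w11]:
  w00 = -1/2, w01 = -1/2, w10 = -1/2, w11 = 0

-1/2 -1/2 -1/2 0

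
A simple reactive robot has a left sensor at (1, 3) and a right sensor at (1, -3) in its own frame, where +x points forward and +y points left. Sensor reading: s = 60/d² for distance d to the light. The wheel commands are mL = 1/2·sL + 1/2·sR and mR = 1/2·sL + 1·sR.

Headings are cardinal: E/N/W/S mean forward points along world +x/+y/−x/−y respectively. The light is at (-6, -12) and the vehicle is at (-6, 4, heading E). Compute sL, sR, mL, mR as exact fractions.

30/181 6/17 798/3077 1341/3077

left sensor world pos  = (-5, 7); dL² = 362
right sensor world pos = (-5, 1); dR² = 170
sL = 60/362 = 30/181
sR = 60/170 = 6/17
mL = 1/2·sL + 1/2·sR = 798/3077
mR = 1/2·sL + 1·sR = 1341/3077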